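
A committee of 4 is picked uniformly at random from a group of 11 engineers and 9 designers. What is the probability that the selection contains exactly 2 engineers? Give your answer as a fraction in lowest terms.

132/323

There are C(20,4) = 4845 ways to choose 4 from 20.
Selections with exactly 2 engineers: choose 2 of the 11 engineers and 2 of the 9 designers, C(11,2)·C(9,2) = 55·36 = 1980.
Probability = 1980/4845 = 132/323.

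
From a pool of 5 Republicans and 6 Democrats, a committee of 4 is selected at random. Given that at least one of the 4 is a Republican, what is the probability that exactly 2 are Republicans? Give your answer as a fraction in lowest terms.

Work in counts. Selections with at least one Republican: C(11,4) − C(6,4) = 330 − 15 = 315.
Of those, selections where exactly 2 are Republicans: C(5,2)·C(6,2) = 10·15 = 150.
Conditional probability = 150/315 = 10/21.

10/21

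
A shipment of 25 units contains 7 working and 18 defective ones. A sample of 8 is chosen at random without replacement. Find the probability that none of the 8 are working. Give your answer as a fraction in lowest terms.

There are C(25,8) = 1081575 possible selections.
Selections with no working (all defective): C(18,8) = 43758.
Probability = 43758/1081575 = 442/10925.

442/10925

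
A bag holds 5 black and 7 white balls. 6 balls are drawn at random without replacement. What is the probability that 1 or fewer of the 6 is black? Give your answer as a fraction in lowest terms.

Total selections: C(12,6) = 924.
Favorable selections (1 or fewer black): C(5,0)·C(7,6) + C(5,1)·C(7,5) = 7 + 105 = 112.
Probability = 112/924 = 4/33.

4/33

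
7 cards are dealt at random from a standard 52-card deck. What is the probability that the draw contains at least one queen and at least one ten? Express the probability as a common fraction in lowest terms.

There are C(52,7) = 133784560 possible draws.
By inclusion-exclusion on the complements, draws missing all queens or all tens: C(48,7) + C(48,7) − C(44,7) = 73629072 + 73629072 − 38320568 = 108937576.
So draws with at least one of each: 133784560 − 108937576 = 24846984, probability 24846984/133784560 = 3105873/16723070.

3105873/16723070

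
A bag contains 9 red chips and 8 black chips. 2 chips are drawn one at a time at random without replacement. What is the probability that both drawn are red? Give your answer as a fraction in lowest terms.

Multiply the conditional probabilities at each draw: 9/17 · 8/16 = 72/272 = 9/34.

9/34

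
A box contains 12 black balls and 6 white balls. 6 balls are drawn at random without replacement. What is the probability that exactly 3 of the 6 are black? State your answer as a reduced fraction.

1100/4641

The sample space is all 6-subsets of the 18: C(18,6) = 18564.
Selections with exactly 3 black: choose 3 of the 12 black and 3 of the 6 white, C(12,3)·C(6,3) = 220·20 = 4400.
Probability = 4400/18564 = 1100/4641.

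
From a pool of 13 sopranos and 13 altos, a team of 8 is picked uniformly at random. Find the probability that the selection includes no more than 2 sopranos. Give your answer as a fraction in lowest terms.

There are C(26,8) = 1562275 ways to choose the 8.
Favorable selections (no more than 2 sopranos): C(13,0)·C(13,8) + C(13,1)·C(13,7) + C(13,2)·C(13,6) = 1287 + 22308 + 133848 = 157443.
Probability = 157443/1562275 = 1101/10925.

1101/10925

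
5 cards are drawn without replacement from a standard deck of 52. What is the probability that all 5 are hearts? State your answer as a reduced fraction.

There are C(52,5) = 2598960 possible 5-card hands.
Hands that are all hearts: C(13,5) = 1287.
Probability = 1287/2598960 = 33/66640.

33/66640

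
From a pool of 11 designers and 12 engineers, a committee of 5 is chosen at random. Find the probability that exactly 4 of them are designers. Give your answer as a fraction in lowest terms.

360/3059

There are C(23,5) = 33649 ways to choose 5 from 23.
Selections with exactly 4 designers: choose 4 of the 11 designers and 1 of the 12 engineers, C(11,4)·C(12,1) = 330·12 = 3960.
Probability = 3960/33649 = 360/3059.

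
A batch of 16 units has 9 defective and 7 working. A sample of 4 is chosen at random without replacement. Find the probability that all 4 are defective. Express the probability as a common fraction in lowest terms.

9/130

There are C(16,4) = 1820 possible selections.
Selections with all defective: C(9,4) = 126.
Probability = 126/1820 = 9/130.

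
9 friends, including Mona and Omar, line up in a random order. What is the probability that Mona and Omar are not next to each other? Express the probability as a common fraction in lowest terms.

7/9

There are 9! = 362880 arrangements.
Arrangements with Mona and Omar adjacent: 2·8! = 80640.
So not adjacent: 362880 − 80640 = 282240, probability 282240/362880 = 7/9.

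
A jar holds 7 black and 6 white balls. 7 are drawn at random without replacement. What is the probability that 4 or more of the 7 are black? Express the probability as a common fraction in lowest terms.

There are C(13,7) = 1716 ways to choose the 7.
Count the complement (fewer than 4 black): C(7,1)·C(6,6) + C(7,2)·C(6,5) + C(7,3)·C(6,4) = 7 + 126 + 525 = 658.
Probability = 1 − 658/1716 = 1058/1716 = 529/858.

529/858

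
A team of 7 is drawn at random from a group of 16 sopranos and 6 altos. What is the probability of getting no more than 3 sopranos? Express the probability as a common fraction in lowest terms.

There are C(22,7) = 170544 ways to choose the 7.
Favorable selections (no more than 3 sopranos): C(16,1)·C(6,6) + C(16,2)·C(6,5) + C(16,3)·C(6,4) = 16 + 720 + 8400 = 9136.
Probability = 9136/170544 = 571/10659.

571/10659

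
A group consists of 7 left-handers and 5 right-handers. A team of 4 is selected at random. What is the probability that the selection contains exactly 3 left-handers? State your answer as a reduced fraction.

35/99

Total number of selections: C(12,4) = 495.
Selections with exactly 3 left-handers: choose 3 of the 7 left-handers and 1 of the 5 right-handers, C(7,3)·C(5,1) = 35·5 = 175.
Probability = 175/495 = 35/99.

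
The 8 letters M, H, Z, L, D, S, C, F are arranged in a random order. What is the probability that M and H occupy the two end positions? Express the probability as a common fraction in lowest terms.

1/28

There are 8! = 40320 arrangements.
Place M and H at the ends in 2 ways, arrange the remaining 6 in 6! = 720 ways: 2·720 = 1440.
Probability = 1440/40320 = 1/28.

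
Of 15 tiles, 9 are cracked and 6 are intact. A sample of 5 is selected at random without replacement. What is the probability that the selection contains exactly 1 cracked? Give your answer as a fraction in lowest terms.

45/1001

The sample space is all 5-subsets of the 15: C(15,5) = 3003.
Selections with exactly 1 cracked: choose 1 of the 9 cracked and 4 of the 6 intact, C(9,1)·C(6,4) = 9·15 = 135.
Probability = 135/3003 = 45/1001.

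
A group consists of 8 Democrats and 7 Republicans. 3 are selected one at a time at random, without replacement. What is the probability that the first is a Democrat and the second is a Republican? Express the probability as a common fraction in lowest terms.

Multiply the conditional probabilities at each draw: 8/15 · 7/14 = 56/210 = 4/15.

4/15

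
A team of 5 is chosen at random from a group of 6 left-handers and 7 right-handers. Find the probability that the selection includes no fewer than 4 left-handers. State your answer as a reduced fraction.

37/429

Total selections: C(13,5) = 1287.
Favorable selections (no fewer than 4 left-handers): C(6,4)·C(7,1) + C(6,5)·C(7,0) = 105 + 6 = 111.
Probability = 111/1287 = 37/429.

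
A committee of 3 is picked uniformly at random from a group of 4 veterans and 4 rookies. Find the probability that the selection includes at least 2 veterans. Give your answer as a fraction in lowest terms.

There are C(8,3) = 56 ways to choose the 3.
Favorable selections (at least 2 veterans): C(4,2)·C(4,1) + C(4,3)·C(4,0) = 24 + 4 = 28.
Probability = 28/56 = 1/2.

1/2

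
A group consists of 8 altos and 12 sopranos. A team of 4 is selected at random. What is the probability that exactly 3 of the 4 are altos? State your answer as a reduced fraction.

224/1615

Total number of selections: C(20,4) = 4845.
Selections with exactly 3 altos: choose 3 of the 8 altos and 1 of the 12 sopranos, C(8,3)·C(12,1) = 56·12 = 672.
Probability = 672/4845 = 224/1615.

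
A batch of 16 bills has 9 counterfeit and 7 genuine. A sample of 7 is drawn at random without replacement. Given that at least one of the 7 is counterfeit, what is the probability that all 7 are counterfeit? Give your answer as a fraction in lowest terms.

Work in counts. Selections with at least one counterfeit: C(16,7) − C(7,7) = 11440 − 1 = 11439.
Of those, selections where all 7 are counterfeit: C(9,7) = 36.
Conditional probability = 36/11439 = 4/1271.

4/1271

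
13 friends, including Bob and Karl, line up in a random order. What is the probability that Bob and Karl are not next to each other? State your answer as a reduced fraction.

There are 13! = 6227020800 arrangements.
Arrangements with Bob and Karl adjacent: 2·12! = 958003200.
So not adjacent: 6227020800 − 958003200 = 5269017600, probability 5269017600/6227020800 = 11/13.

11/13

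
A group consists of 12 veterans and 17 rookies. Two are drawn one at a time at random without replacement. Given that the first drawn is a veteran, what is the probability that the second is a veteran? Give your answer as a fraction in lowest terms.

11/28

After removing one veteran, 28 remain: 11 veterans and 17 rookies.
So the probability the next is a veteran is 11/28.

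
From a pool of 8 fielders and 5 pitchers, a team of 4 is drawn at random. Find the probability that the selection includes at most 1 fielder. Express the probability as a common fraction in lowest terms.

Total selections: C(13,4) = 715.
Favorable selections (at most 1 fielder): C(8,0)·C(5,4) + C(8,1)·C(5,3) = 5 + 80 = 85.
Probability = 85/715 = 17/143.

17/143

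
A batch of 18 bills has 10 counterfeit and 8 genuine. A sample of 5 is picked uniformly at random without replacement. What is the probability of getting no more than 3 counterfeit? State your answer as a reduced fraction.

There are C(18,5) = 8568 ways to choose the 5.
Count the complement (more than 3 counterfeit): C(10,4)·C(8,1) + C(10,5)·C(8,0) = 1680 + 252 = 1932.
Probability = 1 − 1932/8568 = 6636/8568 = 79/102.

79/102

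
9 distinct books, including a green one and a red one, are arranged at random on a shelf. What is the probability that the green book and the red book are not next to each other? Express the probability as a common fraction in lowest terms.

7/9

There are 9! = 362880 arrangements.
Arrangements with the green book and the red book adjacent: 2·8! = 80640.
So not adjacent: 362880 − 80640 = 282240, probability 282240/362880 = 7/9.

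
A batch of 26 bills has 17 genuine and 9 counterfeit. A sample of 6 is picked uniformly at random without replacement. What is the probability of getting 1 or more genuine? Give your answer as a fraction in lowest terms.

Total selections: C(26,6) = 230230.
The complement is all 6 are counterfeit: C(9,6) = 84.
Probability = 1 − 84/230230 = 230146/230230 = 16439/16445.

16439/16445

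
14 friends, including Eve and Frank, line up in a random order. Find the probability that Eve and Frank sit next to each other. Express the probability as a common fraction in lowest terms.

1/7

There are 14! = 87178291200 arrangements.
Treat Eve and Frank as a block: 13! arrangements of the blocks × 2 orders within the block = 2·6227020800 = 12454041600.
Probability = 12454041600/87178291200 = 1/7.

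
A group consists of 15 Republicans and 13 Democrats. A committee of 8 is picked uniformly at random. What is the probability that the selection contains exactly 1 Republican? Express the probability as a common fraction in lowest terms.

There are C(28,8) = 3108105 ways to choose 8 from 28.
Selections with exactly 1 Republican: choose 1 of the 15 Republicans and 7 of the 13 Democrats, C(15,1)·C(13,7) = 15·1716 = 25740.
Probability = 25740/3108105 = 4/483.

4/483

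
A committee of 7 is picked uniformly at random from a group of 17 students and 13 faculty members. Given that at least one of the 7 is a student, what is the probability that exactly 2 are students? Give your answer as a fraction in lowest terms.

Work in counts. Selections with at least one student: C(30,7) − C(13,7) = 2035800 − 1716 = 2034084.
Of those, selections where exactly 2 are students: C(17,2)·C(13,5) = 136·1287 = 175032.
Conditional probability = 175032/2034084 = 66/767.

66/767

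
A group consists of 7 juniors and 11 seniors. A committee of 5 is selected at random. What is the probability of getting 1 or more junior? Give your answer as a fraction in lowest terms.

193/204

Total selections: C(18,5) = 8568.
The complement is all 5 are seniors: C(11,5) = 462.
Probability = 1 − 462/8568 = 8106/8568 = 193/204.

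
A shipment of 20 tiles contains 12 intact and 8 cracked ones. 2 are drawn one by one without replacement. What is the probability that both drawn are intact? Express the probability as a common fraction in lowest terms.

33/95

Multiply the conditional probabilities at each draw: 12/20 · 11/19 = 132/380 = 33/95.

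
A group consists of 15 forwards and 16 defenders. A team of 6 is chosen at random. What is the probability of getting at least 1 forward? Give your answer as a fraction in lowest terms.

8003/8091

Total selections: C(31,6) = 736281.
The complement is all 6 are defenders: C(16,6) = 8008.
Probability = 1 − 8008/736281 = 728273/736281 = 8003/8091.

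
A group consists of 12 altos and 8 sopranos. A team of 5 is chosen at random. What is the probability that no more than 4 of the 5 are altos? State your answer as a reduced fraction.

There are C(20,5) = 15504 ways to choose the 5.
The complement is exactly 5 altos: C(12,5)·C(8,0) = 792.
Probability = 1 − 792/15504 = 14712/15504 = 613/646.

613/646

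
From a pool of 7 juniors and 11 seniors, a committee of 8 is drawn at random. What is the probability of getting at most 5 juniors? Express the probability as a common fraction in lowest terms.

There are C(18,8) = 43758 ways to choose the 8.
Count the complement (more than 5 juniors): C(7,6)·C(11,2) + C(7,7)·C(11,1) = 385 + 11 = 396.
Probability = 1 − 396/43758 = 43362/43758 = 219/221.

219/221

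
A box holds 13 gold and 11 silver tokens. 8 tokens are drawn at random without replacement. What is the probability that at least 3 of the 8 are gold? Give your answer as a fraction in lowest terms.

7020/7429

There are C(24,8) = 735471 ways to choose the 8.
Count the complement (fewer than 3 gold): C(13,0)·C(11,8) + C(13,1)·C(11,7) + C(13,2)·C(11,6) = 165 + 4290 + 36036 = 40491.
Probability = 1 − 40491/735471 = 694980/735471 = 7020/7429.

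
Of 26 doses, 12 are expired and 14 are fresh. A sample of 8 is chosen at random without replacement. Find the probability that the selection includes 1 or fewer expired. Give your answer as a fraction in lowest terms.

309/10925

There are C(26,8) = 1562275 ways to choose the 8.
Favorable selections (1 or fewer expired): C(12,0)·C(14,8) + C(12,1)·C(14,7) = 3003 + 41184 = 44187.
Probability = 44187/1562275 = 309/10925.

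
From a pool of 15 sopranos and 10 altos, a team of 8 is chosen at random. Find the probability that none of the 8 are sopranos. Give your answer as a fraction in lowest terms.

There are C(25,8) = 1081575 possible selections.
Selections with no sopranos (all altos): C(10,8) = 45.
Probability = 45/1081575 = 1/24035.

1/24035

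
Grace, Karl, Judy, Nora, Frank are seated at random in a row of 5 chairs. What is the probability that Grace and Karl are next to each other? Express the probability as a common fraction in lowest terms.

2/5

There are 5! = 120 arrangements.
Treat Grace and Karl as a block: 4! arrangements of the blocks × 2 orders within the block = 2·24 = 48.
Probability = 48/120 = 2/5.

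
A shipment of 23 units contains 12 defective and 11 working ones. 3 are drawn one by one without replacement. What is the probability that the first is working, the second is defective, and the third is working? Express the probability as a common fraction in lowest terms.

Multiply the conditional probabilities at each draw: 11/23 · 12/22 · 10/21 = 1320/10626 = 20/161.

20/161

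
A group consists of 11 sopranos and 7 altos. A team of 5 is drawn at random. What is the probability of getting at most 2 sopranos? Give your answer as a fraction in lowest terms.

There are C(18,5) = 8568 ways to choose the 5.
Favorable selections (at most 2 sopranos): C(11,0)·C(7,5) + C(11,1)·C(7,4) + C(11,2)·C(7,3) = 21 + 385 + 1925 = 2331.
Probability = 2331/8568 = 37/136.

37/136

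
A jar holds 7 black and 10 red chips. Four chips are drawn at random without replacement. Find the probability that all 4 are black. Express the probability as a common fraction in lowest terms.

1/68

There are C(17,4) = 2380 possible selections.
Selections with all black: C(7,4) = 35.
Probability = 35/2380 = 1/68.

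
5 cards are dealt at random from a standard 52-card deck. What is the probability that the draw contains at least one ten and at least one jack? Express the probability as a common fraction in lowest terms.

There are C(52,5) = 2598960 possible draws.
By inclusion-exclusion on the complements, draws missing all tens or all jacks: C(48,5) + C(48,5) − C(44,5) = 1712304 + 1712304 − 1086008 = 2338600.
So draws with at least one of each: 2598960 − 2338600 = 260360, probability 260360/2598960 = 6509/64974.

6509/64974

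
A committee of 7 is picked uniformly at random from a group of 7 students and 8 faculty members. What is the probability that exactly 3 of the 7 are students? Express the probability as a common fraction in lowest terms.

490/1287

Total number of selections: C(15,7) = 6435.
Selections with exactly 3 students: choose 3 of the 7 students and 4 of the 8 faculty members, C(7,3)·C(8,4) = 35·70 = 2450.
Probability = 2450/6435 = 490/1287.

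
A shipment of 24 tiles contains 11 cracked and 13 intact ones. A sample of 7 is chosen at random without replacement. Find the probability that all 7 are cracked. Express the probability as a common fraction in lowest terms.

There are C(24,7) = 346104 possible selections.
Selections with all cracked: C(11,7) = 330.
Probability = 330/346104 = 5/5244.

5/5244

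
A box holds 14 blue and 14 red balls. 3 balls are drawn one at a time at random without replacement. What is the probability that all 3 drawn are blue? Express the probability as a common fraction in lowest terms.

Multiply the conditional probabilities at each draw: 14/28 · 13/27 · 12/26 = 2184/19656 = 1/9.

1/9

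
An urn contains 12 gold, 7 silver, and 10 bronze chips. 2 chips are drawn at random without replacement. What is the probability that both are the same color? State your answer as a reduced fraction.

There are C(29,2) = 406 ways to draw 2 chips.
All same color: C(12,2) + C(7,2) + C(10,2) = 66 + 21 + 45 = 132.
Probability = 132/406 = 66/203.

66/203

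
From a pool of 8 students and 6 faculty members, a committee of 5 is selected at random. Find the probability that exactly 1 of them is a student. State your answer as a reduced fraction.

Total number of selections: C(14,5) = 2002.
Selections with exactly 1 student: choose 1 of the 8 students and 4 of the 6 faculty members, C(8,1)·C(6,4) = 8·15 = 120.
Probability = 120/2002 = 60/1001.

60/1001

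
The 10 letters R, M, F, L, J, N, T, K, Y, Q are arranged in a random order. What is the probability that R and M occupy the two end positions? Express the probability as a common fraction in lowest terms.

There are 10! = 3628800 arrangements.
Place R and M at the ends in 2 ways, arrange the remaining 8 in 8! = 40320 ways: 2·40320 = 80640.
Probability = 80640/3628800 = 1/45.

1/45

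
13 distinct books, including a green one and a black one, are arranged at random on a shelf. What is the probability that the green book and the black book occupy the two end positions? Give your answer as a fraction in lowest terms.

1/78

There are 13! = 6227020800 arrangements.
Place the green book and the black book at the ends in 2 ways, arrange the remaining 11 in 11! = 39916800 ways: 2·39916800 = 79833600.
Probability = 79833600/6227020800 = 1/78.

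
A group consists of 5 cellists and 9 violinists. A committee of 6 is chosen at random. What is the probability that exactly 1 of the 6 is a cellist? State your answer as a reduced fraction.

30/143

There are C(14,6) = 3003 ways to choose 6 from 14.
Selections with exactly 1 cellist: choose 1 of the 5 cellists and 5 of the 9 violinists, C(5,1)·C(9,5) = 5·126 = 630.
Probability = 630/3003 = 30/143.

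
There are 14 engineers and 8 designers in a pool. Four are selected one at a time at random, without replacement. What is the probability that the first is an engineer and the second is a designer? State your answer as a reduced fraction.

8/33

Multiply the conditional probabilities at each draw: 14/22 · 8/21 = 112/462 = 8/33.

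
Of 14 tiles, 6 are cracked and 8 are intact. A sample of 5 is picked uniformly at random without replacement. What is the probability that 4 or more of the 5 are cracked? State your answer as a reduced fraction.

Total selections: C(14,5) = 2002.
Favorable selections (4 or more cracked): C(6,4)·C(8,1) + C(6,5)·C(8,0) = 120 + 6 = 126.
Probability = 126/2002 = 9/143.

9/143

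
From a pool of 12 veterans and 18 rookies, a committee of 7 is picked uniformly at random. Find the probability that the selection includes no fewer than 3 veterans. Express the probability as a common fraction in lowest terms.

Total selections: C(30,7) = 2035800.
Count the complement (fewer than 3 veterans): C(12,0)·C(18,7) + C(12,1)·C(18,6) + C(12,2)·C(18,5) = 31824 + 222768 + 565488 = 820080.
Probability = 1 − 820080/2035800 = 1215720/2035800 = 3377/5655.

3377/5655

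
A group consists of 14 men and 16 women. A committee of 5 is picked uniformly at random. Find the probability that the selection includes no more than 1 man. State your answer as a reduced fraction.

There are C(30,5) = 142506 ways to choose the 5.
Favorable selections (no more than 1 man): C(14,0)·C(16,5) + C(14,1)·C(16,4) = 4368 + 25480 = 29848.
Probability = 29848/142506 = 164/783.

164/783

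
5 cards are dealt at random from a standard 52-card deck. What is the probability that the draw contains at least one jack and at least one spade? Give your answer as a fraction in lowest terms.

229297/866320

There are C(52,5) = 2598960 possible draws.
By inclusion-exclusion on the complements, draws missing all jacks or all spades: C(48,5) + C(39,5) − C(36,5) = 1712304 + 575757 − 376992 = 1911069.
So draws with at least one of each: 2598960 − 1911069 = 687891, probability 687891/2598960 = 229297/866320.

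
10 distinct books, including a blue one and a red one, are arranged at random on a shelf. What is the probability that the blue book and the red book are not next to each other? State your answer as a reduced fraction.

4/5

There are 10! = 3628800 arrangements.
Arrangements with the blue book and the red book adjacent: 2·9! = 725760.
So not adjacent: 3628800 − 725760 = 2903040, probability 2903040/3628800 = 4/5.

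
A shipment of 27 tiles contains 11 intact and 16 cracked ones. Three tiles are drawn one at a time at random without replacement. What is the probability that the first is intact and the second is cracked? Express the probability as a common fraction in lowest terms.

88/351

Multiply the conditional probabilities at each draw: 11/27 · 16/26 = 176/702 = 88/351.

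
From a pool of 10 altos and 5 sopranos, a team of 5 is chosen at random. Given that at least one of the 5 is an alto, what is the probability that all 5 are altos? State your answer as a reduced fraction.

126/1501

Work in counts. Selections with at least one alto: C(15,5) − C(5,5) = 3003 − 1 = 3002.
Of those, selections where all 5 are altos: C(10,5) = 252.
Conditional probability = 252/3002 = 126/1501.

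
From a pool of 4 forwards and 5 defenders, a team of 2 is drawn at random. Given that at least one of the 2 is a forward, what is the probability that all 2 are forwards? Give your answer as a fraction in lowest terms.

Work in counts. Selections with at least one forward: C(9,2) − C(5,2) = 36 − 10 = 26.
Of those, selections where all 2 are forwards: C(4,2) = 6.
Conditional probability = 6/26 = 3/13.

3/13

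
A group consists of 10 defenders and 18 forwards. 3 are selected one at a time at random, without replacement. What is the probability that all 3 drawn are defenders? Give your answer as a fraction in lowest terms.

10/273

Multiply the conditional probabilities at each draw: 10/28 · 9/27 · 8/26 = 720/19656 = 10/273.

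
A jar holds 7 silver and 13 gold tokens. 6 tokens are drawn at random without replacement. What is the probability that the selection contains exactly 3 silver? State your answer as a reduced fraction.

1001/3876

There are C(20,6) = 38760 ways to choose 6 from 20.
Selections with exactly 3 silver: choose 3 of the 7 silver and 3 of the 13 gold, C(7,3)·C(13,3) = 35·286 = 10010.
Probability = 10010/38760 = 1001/3876.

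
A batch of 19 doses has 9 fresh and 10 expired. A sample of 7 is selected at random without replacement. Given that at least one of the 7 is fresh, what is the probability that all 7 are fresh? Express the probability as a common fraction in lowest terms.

Work in counts. Selections with at least one fresh: C(19,7) − C(10,7) = 50388 − 120 = 50268.
Of those, selections where all 7 are fresh: C(9,7) = 36.
Conditional probability = 36/50268 = 3/4189.

3/4189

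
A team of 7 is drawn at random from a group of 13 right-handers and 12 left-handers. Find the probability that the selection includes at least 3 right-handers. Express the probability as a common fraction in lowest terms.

1846/2185

Total selections: C(25,7) = 480700.
Favorable selections (at least 3 right-handers): C(13,3)·C(12,4) + C(13,4)·C(12,3) + C(13,5)·C(12,2) + C(13,6)·C(12,1) + C(13,7)·C(12,0) = 141570 + 157300 + 84942 + 20592 + 1716 = 406120.
Probability = 406120/480700 = 1846/2185.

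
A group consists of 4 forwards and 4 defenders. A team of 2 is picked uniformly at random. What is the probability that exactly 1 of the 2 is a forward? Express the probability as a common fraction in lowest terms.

4/7

Total number of selections: C(8,2) = 28.
Selections with exactly 1 forward: choose 1 of the 4 forwards and 1 of the 4 defenders, C(4,1)·C(4,1) = 4·4 = 16.
Probability = 16/28 = 4/7.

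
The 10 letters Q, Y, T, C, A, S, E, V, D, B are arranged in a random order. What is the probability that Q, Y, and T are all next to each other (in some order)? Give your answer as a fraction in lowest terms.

There are 10! = 3628800 arrangements.
Treat the three as one block: 8! placements × 3! orders within the block = 40320·6 = 241920.
Probability = 241920/3628800 = 1/15.

1/15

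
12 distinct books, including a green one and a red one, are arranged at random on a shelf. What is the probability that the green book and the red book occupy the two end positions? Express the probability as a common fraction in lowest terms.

1/66

There are 12! = 479001600 arrangements.
Place the green book and the red book at the ends in 2 ways, arrange the remaining 10 in 10! = 3628800 ways: 2·3628800 = 7257600.
Probability = 7257600/479001600 = 1/66.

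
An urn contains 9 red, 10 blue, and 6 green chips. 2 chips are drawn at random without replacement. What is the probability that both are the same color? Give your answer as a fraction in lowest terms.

8/25

There are C(25,2) = 300 ways to draw 2 chips.
All same color: C(9,2) + C(10,2) + C(6,2) = 36 + 45 + 15 = 96.
Probability = 96/300 = 8/25.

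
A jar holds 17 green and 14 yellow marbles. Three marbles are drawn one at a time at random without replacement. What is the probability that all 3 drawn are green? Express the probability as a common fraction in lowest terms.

Multiply the conditional probabilities at each draw: 17/31 · 16/30 · 15/29 = 4080/26970 = 136/899.

136/899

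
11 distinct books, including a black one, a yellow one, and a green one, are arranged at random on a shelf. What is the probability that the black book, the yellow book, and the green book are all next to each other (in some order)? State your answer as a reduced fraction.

There are 11! = 39916800 arrangements.
Treat the three as one block: 9! placements × 3! orders within the block = 362880·6 = 2177280.
Probability = 2177280/39916800 = 3/55.

3/55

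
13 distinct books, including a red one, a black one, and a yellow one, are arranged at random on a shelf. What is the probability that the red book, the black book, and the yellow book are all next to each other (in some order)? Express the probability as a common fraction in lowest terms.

There are 13! = 6227020800 arrangements.
Treat the three as one block: 11! placements × 3! orders within the block = 39916800·6 = 239500800.
Probability = 239500800/6227020800 = 1/26.

1/26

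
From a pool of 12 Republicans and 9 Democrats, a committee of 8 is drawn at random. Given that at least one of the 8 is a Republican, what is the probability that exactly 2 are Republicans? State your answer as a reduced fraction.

Work in counts. Selections with at least one Republican: C(21,8) − C(9,8) = 203490 − 9 = 203481.
Of those, selections where exactly 2 are Republicans: C(12,2)·C(9,6) = 66·84 = 5544.
Conditional probability = 5544/203481 = 616/22609.

616/22609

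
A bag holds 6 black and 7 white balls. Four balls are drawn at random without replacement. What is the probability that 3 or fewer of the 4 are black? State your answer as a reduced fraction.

Total selections: C(13,4) = 715.
Favorable selections (3 or fewer black): C(6,0)·C(7,4) + C(6,1)·C(7,3) + C(6,2)·C(7,2) + C(6,3)·C(7,1) = 35 + 210 + 315 + 140 = 700.
Probability = 700/715 = 140/143.

140/143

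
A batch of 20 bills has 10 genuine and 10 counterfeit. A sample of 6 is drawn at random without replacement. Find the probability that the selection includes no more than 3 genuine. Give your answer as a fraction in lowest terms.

443/646

There are C(20,6) = 38760 ways to choose the 6.
Count the complement (more than 3 genuine): C(10,4)·C(10,2) + C(10,5)·C(10,1) + C(10,6)·C(10,0) = 9450 + 2520 + 210 = 12180.
Probability = 1 − 12180/38760 = 26580/38760 = 443/646.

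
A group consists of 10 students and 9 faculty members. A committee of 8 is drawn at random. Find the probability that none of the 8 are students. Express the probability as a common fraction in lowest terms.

1/8398

There are C(19,8) = 75582 possible selections.
Selections with no students (all faculty members): C(9,8) = 9.
Probability = 9/75582 = 1/8398.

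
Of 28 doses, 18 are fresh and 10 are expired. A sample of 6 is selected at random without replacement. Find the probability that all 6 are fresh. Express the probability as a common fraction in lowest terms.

There are C(28,6) = 376740 possible selections.
Selections with all fresh: C(18,6) = 18564.
Probability = 18564/376740 = 17/345.

17/345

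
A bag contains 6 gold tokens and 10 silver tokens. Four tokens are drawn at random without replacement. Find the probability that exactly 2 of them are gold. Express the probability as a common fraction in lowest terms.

Total number of selections: C(16,4) = 1820.
Selections with exactly 2 gold: choose 2 of the 6 gold and 2 of the 10 silver, C(6,2)·C(10,2) = 15·45 = 675.
Probability = 675/1820 = 135/364.

135/364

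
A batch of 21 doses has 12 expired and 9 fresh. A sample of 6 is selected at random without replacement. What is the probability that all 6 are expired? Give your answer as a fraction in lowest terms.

11/646

There are C(21,6) = 54264 possible selections.
Selections with all expired: C(12,6) = 924.
Probability = 924/54264 = 11/646.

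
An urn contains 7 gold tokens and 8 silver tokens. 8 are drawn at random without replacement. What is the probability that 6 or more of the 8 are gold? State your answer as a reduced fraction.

68/2145

There are C(15,8) = 6435 ways to choose the 8.
Favorable selections (6 or more gold): C(7,6)·C(8,2) + C(7,7)·C(8,1) = 196 + 8 = 204.
Probability = 204/6435 = 68/2145.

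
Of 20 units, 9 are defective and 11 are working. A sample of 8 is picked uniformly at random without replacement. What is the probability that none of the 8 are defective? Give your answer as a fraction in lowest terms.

11/8398

There are C(20,8) = 125970 possible selections.
Selections with no defective (all working): C(11,8) = 165.
Probability = 165/125970 = 11/8398.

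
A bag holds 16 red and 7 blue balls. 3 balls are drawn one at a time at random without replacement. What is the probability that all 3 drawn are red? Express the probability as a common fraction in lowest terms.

Multiply the conditional probabilities at each draw: 16/23 · 15/22 · 14/21 = 3360/10626 = 80/253.

80/253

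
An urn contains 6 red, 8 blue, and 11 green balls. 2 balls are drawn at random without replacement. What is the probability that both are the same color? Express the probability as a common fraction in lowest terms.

There are C(25,2) = 300 ways to draw 2 balls.
All same color: C(6,2) + C(8,2) + C(11,2) = 15 + 28 + 55 = 98.
Probability = 98/300 = 49/150.

49/150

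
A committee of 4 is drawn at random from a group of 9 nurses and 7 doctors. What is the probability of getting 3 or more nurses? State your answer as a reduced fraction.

Total selections: C(16,4) = 1820.
Favorable selections (3 or more nurses): C(9,3)·C(7,1) + C(9,4)·C(7,0) = 588 + 126 = 714.
Probability = 714/1820 = 51/130.

51/130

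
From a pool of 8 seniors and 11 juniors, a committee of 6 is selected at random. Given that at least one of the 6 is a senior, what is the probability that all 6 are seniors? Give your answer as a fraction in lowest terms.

Work in counts. Selections with at least one senior: C(19,6) − C(11,6) = 27132 − 462 = 26670.
Of those, selections where all 6 are seniors: C(8,6) = 28.
Conditional probability = 28/26670 = 2/1905.

2/1905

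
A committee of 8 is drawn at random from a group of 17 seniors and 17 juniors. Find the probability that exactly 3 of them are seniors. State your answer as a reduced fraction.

Total number of selections: C(34,8) = 18156204.
Selections with exactly 3 seniors: choose 3 of the 17 seniors and 5 of the 17 juniors, C(17,3)·C(17,5) = 680·6188 = 4207840.
Probability = 4207840/18156204 = 61880/267003.

61880/267003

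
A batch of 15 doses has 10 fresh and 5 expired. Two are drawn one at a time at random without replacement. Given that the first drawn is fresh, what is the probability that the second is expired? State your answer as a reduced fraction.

After removing one fresh, 14 remain: 9 fresh and 5 expired.
So the probability the next is expired is 5/14.

5/14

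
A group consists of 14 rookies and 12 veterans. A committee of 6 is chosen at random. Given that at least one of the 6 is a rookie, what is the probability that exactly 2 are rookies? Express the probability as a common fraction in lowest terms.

Work in counts. Selections with at least one rookie: C(26,6) − C(12,6) = 230230 − 924 = 229306.
Of those, selections where exactly 2 are rookies: C(14,2)·C(12,4) = 91·495 = 45045.
Conditional probability = 45045/229306 = 585/2978.

585/2978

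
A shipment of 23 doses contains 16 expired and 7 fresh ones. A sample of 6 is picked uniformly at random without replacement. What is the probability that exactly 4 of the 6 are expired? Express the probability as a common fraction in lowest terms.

1820/4807

The sample space is all 6-subsets of the 23: C(23,6) = 100947.
Selections with exactly 4 expired: choose 4 of the 16 expired and 2 of the 7 fresh, C(16,4)·C(7,2) = 1820·21 = 38220.
Probability = 38220/100947 = 1820/4807.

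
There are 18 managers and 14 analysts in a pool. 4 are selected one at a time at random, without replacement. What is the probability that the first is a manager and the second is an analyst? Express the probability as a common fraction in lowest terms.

Multiply the conditional probabilities at each draw: 18/32 · 14/31 = 252/992 = 63/248.

63/248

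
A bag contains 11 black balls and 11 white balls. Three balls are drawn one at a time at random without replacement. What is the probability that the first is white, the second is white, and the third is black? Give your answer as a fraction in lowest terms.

11/84

Multiply the conditional probabilities at each draw: 11/22 · 10/21 · 11/20 = 1210/9240 = 11/84.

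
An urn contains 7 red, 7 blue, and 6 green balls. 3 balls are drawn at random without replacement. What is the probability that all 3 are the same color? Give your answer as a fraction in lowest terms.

There are C(20,3) = 1140 ways to draw 3 balls.
All same color: C(7,3) + C(7,3) + C(6,3) = 35 + 35 + 20 = 90.
Probability = 90/1140 = 3/38.

3/38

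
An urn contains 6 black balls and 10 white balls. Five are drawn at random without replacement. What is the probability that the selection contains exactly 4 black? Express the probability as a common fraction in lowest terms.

Total number of selections: C(16,5) = 4368.
Selections with exactly 4 black: choose 4 of the 6 black and 1 of the 10 white, C(6,4)·C(10,1) = 15·10 = 150.
Probability = 150/4368 = 25/728.

25/728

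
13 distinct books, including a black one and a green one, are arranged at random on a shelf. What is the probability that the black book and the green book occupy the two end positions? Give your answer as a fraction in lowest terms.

1/78

There are 13! = 6227020800 arrangements.
Place the black book and the green book at the ends in 2 ways, arrange the remaining 11 in 11! = 39916800 ways: 2·39916800 = 79833600.
Probability = 79833600/6227020800 = 1/78.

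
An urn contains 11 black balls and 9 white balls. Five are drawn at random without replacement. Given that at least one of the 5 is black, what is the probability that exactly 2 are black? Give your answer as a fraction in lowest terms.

Work in counts. Selections with at least one black: C(20,5) − C(9,5) = 15504 − 126 = 15378.
Of those, selections where exactly 2 are black: C(11,2)·C(9,3) = 55·84 = 4620.
Conditional probability = 4620/15378 = 70/233.

70/233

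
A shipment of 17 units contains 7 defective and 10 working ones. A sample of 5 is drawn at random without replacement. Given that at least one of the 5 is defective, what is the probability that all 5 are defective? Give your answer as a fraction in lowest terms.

3/848

Work in counts. Selections with at least one defective: C(17,5) − C(10,5) = 6188 − 252 = 5936.
Of those, selections where all 5 are defective: C(7,5) = 21.
Conditional probability = 21/5936 = 3/848.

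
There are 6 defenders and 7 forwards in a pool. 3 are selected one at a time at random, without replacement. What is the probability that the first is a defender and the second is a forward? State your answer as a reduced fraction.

7/26

Multiply the conditional probabilities at each draw: 6/13 · 7/12 = 42/156 = 7/26.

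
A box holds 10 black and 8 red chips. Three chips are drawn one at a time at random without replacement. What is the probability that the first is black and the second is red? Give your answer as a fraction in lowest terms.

40/153

Multiply the conditional probabilities at each draw: 10/18 · 8/17 = 80/306 = 40/153.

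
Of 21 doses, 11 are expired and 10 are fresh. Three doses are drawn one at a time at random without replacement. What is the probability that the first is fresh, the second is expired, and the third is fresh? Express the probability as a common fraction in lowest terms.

33/266

Multiply the conditional probabilities at each draw: 10/21 · 11/20 · 9/19 = 990/7980 = 33/266.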